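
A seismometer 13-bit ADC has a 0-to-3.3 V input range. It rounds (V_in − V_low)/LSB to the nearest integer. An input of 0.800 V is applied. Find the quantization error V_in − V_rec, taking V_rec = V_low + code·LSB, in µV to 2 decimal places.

-24.41 µV

One LSB is 3.3 V / 8192 = 402.83 µV.
Scaled input = 1985.9394 LSBs, so code = 1986.
Code 1986 maps back to 0 + 1986×0.000402832 V = 0.80002441 V.
Error = 0.800 − 0.80002441 = -2.44141e-05 V = -24.41 µV.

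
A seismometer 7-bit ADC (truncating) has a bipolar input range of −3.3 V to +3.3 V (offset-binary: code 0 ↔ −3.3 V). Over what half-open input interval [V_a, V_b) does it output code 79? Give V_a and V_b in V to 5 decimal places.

[0.77344 V, 0.82500 V)

LSB = 6.6/2^7 = 51.562 mV.
V_a = V_low + 79·LSB = 0.773438 V; V_b = V_low + 80·LSB = 0.825 V.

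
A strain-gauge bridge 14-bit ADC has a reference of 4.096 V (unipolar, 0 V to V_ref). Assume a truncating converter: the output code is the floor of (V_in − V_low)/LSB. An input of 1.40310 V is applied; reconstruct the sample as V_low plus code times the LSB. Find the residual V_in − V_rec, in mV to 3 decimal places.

One LSB is 4.096 V / 16384 = 250.00 µV.
Scaled input = 5612.4000 LSBs, so code = 5612.
Code 5612 maps back to 0 + 5612×0.00025 V = 1.403 V.
Difference: 0.0001 V → 0.100 mV.

0.100 mV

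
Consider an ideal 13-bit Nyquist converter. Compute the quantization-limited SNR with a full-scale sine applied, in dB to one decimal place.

80.0 dB

SNR ≈ 6.02·N + 1.76 dB = 6.02·13 + 1.76 = 80.02 dB.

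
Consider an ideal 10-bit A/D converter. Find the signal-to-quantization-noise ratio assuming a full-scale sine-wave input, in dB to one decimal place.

62.0 dB

SNR ≈ 6.02·N + 1.76 dB = 6.02·10 + 1.76 = 61.96 dB.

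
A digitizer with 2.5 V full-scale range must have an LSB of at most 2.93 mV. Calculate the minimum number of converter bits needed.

Number of steps required ≥ 2.5 V / 2.93 mV = 853.24.
Need 2^N ≥ 853.24; 2^9 = 512, 2^10 = 1024.
Minimum N = 10.

10 bits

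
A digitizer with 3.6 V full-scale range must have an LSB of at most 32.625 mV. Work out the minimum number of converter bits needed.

Number of steps required ≥ 3.6 V / 32.625 mV = 110.34.
Need 2^N ≥ 110.34; 2^6 = 64, 2^7 = 128.
Minimum N = 7.

7 bits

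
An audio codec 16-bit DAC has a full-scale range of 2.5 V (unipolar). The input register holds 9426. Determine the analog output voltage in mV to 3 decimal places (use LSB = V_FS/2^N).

LSB = 2.5 V / 2^16 = 38.15 µV.
V_out = 0 + 9426 × 3.8147e-05 V = 0.359573 V.
= 359.573 mV.

359.573 mV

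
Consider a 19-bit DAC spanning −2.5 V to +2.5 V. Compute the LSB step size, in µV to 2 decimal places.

Full-scale span = 5 V.
LSB = 5 / 2^19 = 5 / 524288 = 9.53674e-06 V = 9.54 µV.

9.54 µV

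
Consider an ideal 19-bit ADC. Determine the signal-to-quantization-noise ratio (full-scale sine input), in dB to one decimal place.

116.1 dB

SNR ≈ 6.02·N + 1.76 dB = 6.02·19 + 1.76 = 116.14 dB.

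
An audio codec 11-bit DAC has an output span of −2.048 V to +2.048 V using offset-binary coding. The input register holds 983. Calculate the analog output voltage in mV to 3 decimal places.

LSB = 4.096 V / 2^11 = 2.000 mV.
V_out = (−2.048) + 983 × 0.002 V = -0.082 V.
= -82.000 mV.

-82.000 mV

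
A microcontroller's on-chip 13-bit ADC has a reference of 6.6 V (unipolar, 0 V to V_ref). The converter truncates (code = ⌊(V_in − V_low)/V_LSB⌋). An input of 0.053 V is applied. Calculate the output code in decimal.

code 65

With 8192 levels over 6.6 V, one step is 0.806 mV.
(V_in − V_low)/LSB = (0.053 − 0) / 0.000805664 = 65.784.
Floor → code 65.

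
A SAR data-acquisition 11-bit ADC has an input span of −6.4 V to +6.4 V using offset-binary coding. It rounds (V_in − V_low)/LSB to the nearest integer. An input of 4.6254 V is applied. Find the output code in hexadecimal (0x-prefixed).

code 0x6E4 (decimal 1764)

Full-scale span = 12.8 V; LSB = 12.8/2^11 = 6.250 mV.
(V_in − V_low)/LSB = (4.6254 − (−6.4)) / 0.00625 = 1764.064.
round(1764.064) = 1764.
In hexadecimal (0x-prefixed): 0x6E4.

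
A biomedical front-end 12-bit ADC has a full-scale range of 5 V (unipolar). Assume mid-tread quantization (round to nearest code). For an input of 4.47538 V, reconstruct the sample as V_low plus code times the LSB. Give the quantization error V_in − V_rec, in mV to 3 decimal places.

0.282 mV

Step size: 5 V ÷ 2^12 = 1.221 mV.
(V_in − V_low)/LSB = (4.47538 − 0)/0.0012207 = 3666.2313 → code 3666 (round).
Code 3666 maps back to 0 + 3666×0.0012207 V = 4.4750977 V.
V_in − V_rec = 0.000282344 V = 0.282 mV.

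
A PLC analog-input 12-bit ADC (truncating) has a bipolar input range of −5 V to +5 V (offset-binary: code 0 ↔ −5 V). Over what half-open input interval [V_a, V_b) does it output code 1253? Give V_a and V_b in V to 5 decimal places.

LSB = 10/2^12 = 2.441 mV.
V_a = V_low + 1253·LSB = -1.94092 V; V_b = V_low + 1254·LSB = -1.93848 V.

[-1.94092 V, -1.93848 V)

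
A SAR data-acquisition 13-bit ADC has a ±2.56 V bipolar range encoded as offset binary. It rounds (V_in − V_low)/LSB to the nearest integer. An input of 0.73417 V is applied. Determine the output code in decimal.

With 8192 levels over 5.12 V, one step is 0.625 mV.
(V_in − V_low)/LSB = (0.73417 − (−2.56)) / 0.000625 = 5270.672.
So the output code is 5271.

code 5271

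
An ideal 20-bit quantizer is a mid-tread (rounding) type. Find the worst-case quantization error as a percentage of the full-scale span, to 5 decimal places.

0.00005 %

Rounding → worst-case error = ½ LSB = V_FS/2^21, so 100/2097152 = 4.76837e-05 % of full scale.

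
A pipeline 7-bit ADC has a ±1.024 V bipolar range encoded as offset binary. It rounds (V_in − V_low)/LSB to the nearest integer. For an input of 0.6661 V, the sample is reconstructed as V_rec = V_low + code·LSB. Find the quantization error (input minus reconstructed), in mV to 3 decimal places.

Step size: 2.048 V ÷ 2^7 = 16.000 mV.
(0.6661 − (−1.024))/0.016 = 105.6312; round gives code 106.
Reconstructed: 0.672 V.
Difference: -0.0059 V → -5.900 mV.

-5.900 mV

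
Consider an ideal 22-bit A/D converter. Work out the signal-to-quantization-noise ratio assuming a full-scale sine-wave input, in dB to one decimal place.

SNR ≈ 6.02·N + 1.76 dB = 6.02·22 + 1.76 = 134.20 dB.

134.2 dB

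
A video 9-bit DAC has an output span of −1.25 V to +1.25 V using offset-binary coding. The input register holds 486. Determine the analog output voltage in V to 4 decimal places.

1.1230 V

LSB = 2.5 V / 2^9 = 4.883 mV.
V_out = (−1.25) + 486 × 0.00488281 V = 1.12305 V.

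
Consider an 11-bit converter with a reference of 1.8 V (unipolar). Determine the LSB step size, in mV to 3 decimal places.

Full-scale span = 1.8 V.
LSB = 1.8 / 2^11 = 1.8 / 2048 = 0.000878906 V = 0.879 mV.

0.879 mV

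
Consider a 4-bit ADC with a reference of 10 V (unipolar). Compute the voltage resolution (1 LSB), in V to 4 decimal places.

0.6250 V

Full-scale span = 10 V.
LSB = 10 / 2^4 = 10 / 16 = 0.625 V = 0.6250 V.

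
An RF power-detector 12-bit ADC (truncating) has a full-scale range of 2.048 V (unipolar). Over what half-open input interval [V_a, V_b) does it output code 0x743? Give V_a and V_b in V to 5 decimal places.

LSB = 2.048/2^12 = 0.500 mV.
Code 0x743 = 1859 decimal.
V_a = V_low + 1859·LSB = 0.9295 V; V_b = V_low + 1860·LSB = 0.93 V.

[0.92950 V, 0.93000 V)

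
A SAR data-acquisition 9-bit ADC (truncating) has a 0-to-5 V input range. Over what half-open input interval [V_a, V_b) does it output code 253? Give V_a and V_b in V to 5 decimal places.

LSB = 5/2^9 = 9.766 mV.
V_a = V_low + 253·LSB = 2.4707 V; V_b = V_low + 254·LSB = 2.48047 V.

[2.47070 V, 2.48047 V)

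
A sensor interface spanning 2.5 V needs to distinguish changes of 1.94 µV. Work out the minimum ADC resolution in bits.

Number of steps required ≥ 2.5 V / 1.94 µV = 1288659.79.
Need 2^N ≥ 1288659.79; 2^20 = 1048576, 2^21 = 2097152.
Minimum N = 21.

21 bits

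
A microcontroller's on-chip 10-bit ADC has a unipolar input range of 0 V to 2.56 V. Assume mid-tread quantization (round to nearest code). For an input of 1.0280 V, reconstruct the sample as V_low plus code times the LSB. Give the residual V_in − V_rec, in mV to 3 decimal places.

0.500 mV

One LSB is 2.56 V / 1024 = 2.500 mV.
(1.0280 − 0)/0.0025 = 411.2000; round gives code 411.
V_rec = 0 + 411·0.0025 = 1.0275 V.
Error = 1.0280 − 1.0275 = 0.0005 V = 0.500 mV.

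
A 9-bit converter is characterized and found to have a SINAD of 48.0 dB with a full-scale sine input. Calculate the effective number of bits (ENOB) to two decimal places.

ENOB = (SINAD − 1.76) / 6.02 = (48.0 − 1.76)/6.02 = 7.681.

7.68 bits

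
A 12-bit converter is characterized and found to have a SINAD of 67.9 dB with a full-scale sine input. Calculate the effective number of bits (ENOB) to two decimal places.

ENOB = (SINAD − 1.76) / 6.02 = (67.9 − 1.76)/6.02 = 10.987.

10.99 bits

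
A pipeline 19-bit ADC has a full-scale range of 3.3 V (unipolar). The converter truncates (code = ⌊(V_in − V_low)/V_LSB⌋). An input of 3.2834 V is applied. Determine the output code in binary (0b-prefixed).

LSB = 3.3 V / 524288 = 6.29 µV.
(3.2834 − 0) / 6.29425e-06 = 521650.672 LSBs.
Floor → code 521650.
In binary (0b-prefixed): 0b1111111010110110010.

code 0b1111111010110110010 (decimal 521650)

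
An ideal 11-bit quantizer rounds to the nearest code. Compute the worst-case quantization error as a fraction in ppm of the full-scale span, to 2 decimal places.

Rounding → worst-case error = ½ LSB = V_FS/2^12, so 1e+06/4096 = 244.141 ppm of full scale.

244.14 ppm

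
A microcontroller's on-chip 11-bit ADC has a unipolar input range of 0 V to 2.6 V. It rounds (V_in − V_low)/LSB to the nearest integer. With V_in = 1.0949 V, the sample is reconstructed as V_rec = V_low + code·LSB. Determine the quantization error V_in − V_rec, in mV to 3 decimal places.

0.564 mV

One LSB is 2.6 V / 2048 = 1.270 mV.
(V_in − V_low)/LSB = (1.0949 − 0)/0.00126953 = 862.4443 → code 862 (round).
V_rec = 0 + 862·0.00126953 = 1.0943359 V.
V_in − V_rec = 0.000564063 V = 0.564 mV.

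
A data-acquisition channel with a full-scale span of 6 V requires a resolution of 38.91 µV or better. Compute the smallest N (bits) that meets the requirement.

Number of steps required ≥ 6 V / 38.91 µV = 154202.00.
Need 2^N ≥ 154202.00; 2^17 = 131072, 2^18 = 262144.
Minimum N = 18.

18 bits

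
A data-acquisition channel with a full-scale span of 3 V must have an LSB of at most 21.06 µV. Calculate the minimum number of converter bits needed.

Number of steps required ≥ 3 V / 21.06 µV = 142450.14.
Need 2^N ≥ 142450.14; 2^17 = 131072, 2^18 = 262144.
Minimum N = 18.

18 bits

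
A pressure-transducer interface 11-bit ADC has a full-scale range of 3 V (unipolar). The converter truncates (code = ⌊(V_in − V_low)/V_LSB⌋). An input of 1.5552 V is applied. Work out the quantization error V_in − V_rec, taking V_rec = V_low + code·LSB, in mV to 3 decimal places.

1.001 mV

One LSB is 3 V / 2048 = 1.465 mV.
Scaled input = 1061.6832 LSBs, so code = 1061.
Reconstructed: 1.5541992 V.
V_in − V_rec = 0.00100078 V = 1.001 mV.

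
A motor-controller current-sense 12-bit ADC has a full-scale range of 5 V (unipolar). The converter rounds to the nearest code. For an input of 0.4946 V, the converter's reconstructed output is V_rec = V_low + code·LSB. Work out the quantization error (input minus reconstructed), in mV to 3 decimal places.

0.215 mV

LSB = 5/2^12 = 1.221 mV.
(0.4946 − 0)/0.0012207 = 405.1763; round gives code 405.
Reconstructed: 0.49438477 V.
Error = 0.4946 − 0.49438477 = 0.000215234 V = 0.215 mV.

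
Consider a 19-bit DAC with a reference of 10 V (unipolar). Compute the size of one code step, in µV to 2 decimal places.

Full-scale span = 10 V.
LSB = 10 / 2^19 = 10 / 524288 = 1.90735e-05 V = 19.07 µV.

19.07 µV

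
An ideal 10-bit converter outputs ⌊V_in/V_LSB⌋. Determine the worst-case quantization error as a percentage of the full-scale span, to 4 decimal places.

Truncating → worst-case error = 1 LSB = V_FS/2^10, so 100/1024 = 0.0976562 % of full scale.

0.0977 %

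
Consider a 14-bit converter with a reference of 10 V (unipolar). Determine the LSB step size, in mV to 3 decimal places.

0.610 mV

Full-scale span = 10 V.
LSB = 10 / 2^14 = 10 / 16384 = 0.000610352 V = 0.610 mV.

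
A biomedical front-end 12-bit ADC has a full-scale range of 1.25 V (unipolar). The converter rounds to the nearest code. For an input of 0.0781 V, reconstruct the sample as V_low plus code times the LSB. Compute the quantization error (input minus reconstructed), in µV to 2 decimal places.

-25.00 µV

One LSB is 1.25 V / 4096 = 305.18 µV.
Scaled input = 255.9181 LSBs, so code = 256.
Reconstructed: 0.078125 V.
Difference: -2.5e-05 V → -25.00 µV.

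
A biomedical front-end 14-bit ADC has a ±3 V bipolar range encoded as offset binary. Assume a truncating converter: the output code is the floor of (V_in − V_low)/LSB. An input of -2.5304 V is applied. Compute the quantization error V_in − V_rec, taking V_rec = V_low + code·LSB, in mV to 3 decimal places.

Step size: 6 V ÷ 2^14 = 366.21 µV.
(V_in − V_low)/LSB = (-2.5304 − (−3))/0.000366211 = 1282.3211 → code 1282 (floor).
Code 1282 maps back to (−3) + 1282×0.000366211 V = -2.5305176 V.
Difference: 0.000117578 V → 0.118 mV.

0.118 mV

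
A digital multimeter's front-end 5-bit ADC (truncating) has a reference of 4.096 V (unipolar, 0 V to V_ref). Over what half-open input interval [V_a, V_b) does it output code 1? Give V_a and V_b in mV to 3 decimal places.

LSB = 4.096/2^5 = 128.000 mV.
V_a = V_low + 1·LSB = 0.128 V; V_b = V_low + 2·LSB = 0.256 V.

[128.000 mV, 256.000 mV)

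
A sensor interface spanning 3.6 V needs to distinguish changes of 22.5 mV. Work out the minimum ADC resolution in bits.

Number of steps required ≥ 3.6 V / 22.5 mV = 160.00.
Need 2^N ≥ 160.00; 2^7 = 128, 2^8 = 256.
Minimum N = 8.

8 bits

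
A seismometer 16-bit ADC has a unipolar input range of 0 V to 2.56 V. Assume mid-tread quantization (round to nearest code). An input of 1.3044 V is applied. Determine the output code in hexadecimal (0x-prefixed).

code 0x8271 (decimal 33393)

With 65536 levels over 2.56 V, one step is 39.06 µV.
Input sits at 33392.640 steps above V_low.
So the output code is 33393.
In hexadecimal (0x-prefixed): 0x8271.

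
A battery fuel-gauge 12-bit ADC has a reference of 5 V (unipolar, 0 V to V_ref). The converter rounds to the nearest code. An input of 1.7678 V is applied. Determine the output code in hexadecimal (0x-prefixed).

code 0x5A8 (decimal 1448)

LSB = 5 V / 4096 = 1.221 mV.
(1.7678 − 0) / 0.0012207 = 1448.182 LSBs.
So the output code is 1448.
In hexadecimal (0x-prefixed): 0x5A8.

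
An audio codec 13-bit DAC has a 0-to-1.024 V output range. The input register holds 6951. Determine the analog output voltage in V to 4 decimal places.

0.8689 V

LSB = 1.024 V / 2^13 = 125.00 µV.
V_out = 0 + 6951 × 0.000125 V = 0.868875 V.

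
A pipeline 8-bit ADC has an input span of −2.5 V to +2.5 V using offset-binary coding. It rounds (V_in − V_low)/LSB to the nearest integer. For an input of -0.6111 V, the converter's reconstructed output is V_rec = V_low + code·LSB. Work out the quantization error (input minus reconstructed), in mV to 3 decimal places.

LSB = 5/2^8 = 19.531 mV.
(-0.6111 − (−2.5))/0.0195312 = 96.7117; round gives code 97.
V_rec = (−2.5) + 97·0.0195312 = -0.60546875 V.
Difference: -0.00563125 V → -5.631 mV.

-5.631 mV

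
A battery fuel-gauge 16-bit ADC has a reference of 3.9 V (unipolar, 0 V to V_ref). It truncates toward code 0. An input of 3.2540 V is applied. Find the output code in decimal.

With 65536 levels over 3.9 V, one step is 59.51 µV.
Input sits at 54680.550 steps above V_low.
Floor → code 54680.

code 54680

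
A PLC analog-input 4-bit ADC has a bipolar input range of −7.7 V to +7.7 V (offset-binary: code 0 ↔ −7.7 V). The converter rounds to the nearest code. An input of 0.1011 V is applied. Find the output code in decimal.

code 8

LSB = 15.4 V / 16 = 0.9625 V.
(V_in − V_low)/LSB = (0.1011 − (−7.7)) / 0.9625 = 8.105.
So the output code is 8.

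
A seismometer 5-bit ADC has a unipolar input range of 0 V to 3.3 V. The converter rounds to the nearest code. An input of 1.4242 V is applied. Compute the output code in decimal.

Full-scale span = 3.3 V; LSB = 3.3/2^5 = 103.125 mV.
(1.4242 − 0) / 0.103125 = 13.810 LSBs.
So the output code is 14.

code 14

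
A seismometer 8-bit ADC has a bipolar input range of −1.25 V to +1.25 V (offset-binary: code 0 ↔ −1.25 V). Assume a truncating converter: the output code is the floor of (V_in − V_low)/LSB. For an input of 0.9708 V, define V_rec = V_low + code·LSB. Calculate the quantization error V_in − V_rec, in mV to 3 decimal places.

Step size: 2.5 V ÷ 2^8 = 9.766 mV.
(0.9708 − (−1.25))/0.00976562 = 227.4099; ⌊·⌋ gives code 227.
Reconstructed: 0.96679688 V.
Difference: 0.00400312 V → 4.003 mV.

4.003 mV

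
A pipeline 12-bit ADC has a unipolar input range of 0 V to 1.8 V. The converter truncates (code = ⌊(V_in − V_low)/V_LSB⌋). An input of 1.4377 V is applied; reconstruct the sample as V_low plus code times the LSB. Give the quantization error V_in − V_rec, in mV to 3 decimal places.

One LSB is 1.8 V / 4096 = 439.45 µV.
(V_in − V_low)/LSB = (1.4377 − 0)/0.000439453 = 3271.5662 → code 3271 (floor).
Reconstructed: 1.4374512 V.
Error = 1.4377 − 1.4374512 = 0.000248828 V = 0.249 mV.

0.249 mV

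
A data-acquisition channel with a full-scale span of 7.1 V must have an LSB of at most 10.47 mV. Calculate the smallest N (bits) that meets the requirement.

Number of steps required ≥ 7.1 V / 10.47 mV = 678.13.
Need 2^N ≥ 678.13; 2^9 = 512, 2^10 = 1024.
Minimum N = 10.

10 bits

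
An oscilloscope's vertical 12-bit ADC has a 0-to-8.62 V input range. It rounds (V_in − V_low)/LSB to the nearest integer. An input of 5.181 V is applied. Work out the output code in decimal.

code 2462

With 4096 levels over 8.62 V, one step is 2.104 mV.
(5.181 − 0) / 0.00210449 = 2461.877 LSBs.
So the output code is 2462.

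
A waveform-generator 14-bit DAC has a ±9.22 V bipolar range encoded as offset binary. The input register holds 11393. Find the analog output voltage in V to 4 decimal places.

LSB = 18.44 V / 2^14 = 1.125 mV.
V_out = (−9.22) + 11393 × 0.00112549 V = 3.60269 V.

3.6027 V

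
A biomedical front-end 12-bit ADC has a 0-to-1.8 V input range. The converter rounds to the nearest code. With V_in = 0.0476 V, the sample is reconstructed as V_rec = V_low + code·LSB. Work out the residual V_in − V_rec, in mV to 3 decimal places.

Step size: 1.8 V ÷ 2^12 = 439.45 µV.
(0.0476 − 0)/0.000439453 = 108.3164; round gives code 108.
Reconstructed: 0.047460938 V.
V_in − V_rec = 0.000139062 V = 0.139 mV.

0.139 mV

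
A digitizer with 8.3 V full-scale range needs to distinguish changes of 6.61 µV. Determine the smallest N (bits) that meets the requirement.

Number of steps required ≥ 8.3 V / 6.61 µV = 1255673.22.
Need 2^N ≥ 1255673.22; 2^20 = 1048576, 2^21 = 2097152.
Minimum N = 21.

21 bits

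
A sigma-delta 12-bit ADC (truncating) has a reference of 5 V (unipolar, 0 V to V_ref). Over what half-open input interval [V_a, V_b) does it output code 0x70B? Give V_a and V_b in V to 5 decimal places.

[2.20093 V, 2.20215 V)

LSB = 5/2^12 = 1.221 mV.
Code 0x70B = 1803 decimal.
V_a = V_low + 1803·LSB = 2.20093 V; V_b = V_low + 1804·LSB = 2.20215 V.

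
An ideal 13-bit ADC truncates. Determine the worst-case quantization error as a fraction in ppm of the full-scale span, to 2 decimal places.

Truncating → worst-case error = 1 LSB = V_FS/2^13, so 1e+06/8192 = 122.07 ppm of full scale.

122.07 ppm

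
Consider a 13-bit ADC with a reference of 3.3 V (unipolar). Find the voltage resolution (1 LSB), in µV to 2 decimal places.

402.83 µV

Full-scale span = 3.3 V.
LSB = 3.3 / 2^13 = 3.3 / 8192 = 0.000402832 V = 402.83 µV.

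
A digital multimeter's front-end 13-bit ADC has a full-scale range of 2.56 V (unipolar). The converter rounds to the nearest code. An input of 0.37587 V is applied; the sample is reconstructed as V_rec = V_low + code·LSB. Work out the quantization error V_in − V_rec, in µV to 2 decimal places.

-67.50 µV

One LSB is 2.56 V / 8192 = 312.50 µV.
Scaled input = 1202.7840 LSBs, so code = 1203.
Code 1203 maps back to 0 + 1203×0.0003125 V = 0.3759375 V.
Difference: -6.75e-05 V → -67.50 µV.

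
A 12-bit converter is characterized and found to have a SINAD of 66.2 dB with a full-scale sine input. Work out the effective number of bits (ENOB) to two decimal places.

10.70 bits

ENOB = (SINAD − 1.76) / 6.02 = (66.2 − 1.76)/6.02 = 10.704.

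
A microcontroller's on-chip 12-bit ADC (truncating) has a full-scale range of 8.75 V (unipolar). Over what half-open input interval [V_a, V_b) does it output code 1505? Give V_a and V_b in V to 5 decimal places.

[3.21503 V, 3.21716 V)

LSB = 8.75/2^12 = 2.136 mV.
V_a = V_low + 1505·LSB = 3.21503 V; V_b = V_low + 1506·LSB = 3.21716 V.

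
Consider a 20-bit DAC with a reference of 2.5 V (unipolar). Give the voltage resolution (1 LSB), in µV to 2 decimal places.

Full-scale span = 2.5 V.
LSB = 2.5 / 2^20 = 2.5 / 1048576 = 2.38419e-06 V = 2.38 µV.

2.38 µV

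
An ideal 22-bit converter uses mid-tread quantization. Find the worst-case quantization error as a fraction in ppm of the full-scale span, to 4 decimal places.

Rounding → worst-case error = ½ LSB = V_FS/2^23, so 1e+06/8388608 = 0.119209 ppm of full scale.

0.1192 ppm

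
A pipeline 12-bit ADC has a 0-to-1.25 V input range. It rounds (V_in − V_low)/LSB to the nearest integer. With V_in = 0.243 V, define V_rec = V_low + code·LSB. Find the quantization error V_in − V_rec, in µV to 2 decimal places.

80.08 µV

One LSB is 1.25 V / 4096 = 305.18 µV.
(0.243 − 0)/0.000305176 = 796.2624; round gives code 796.
Code 796 maps back to 0 + 796×0.000305176 V = 0.24291992 V.
V_in − V_rec = 8.00781e-05 V = 80.08 µV.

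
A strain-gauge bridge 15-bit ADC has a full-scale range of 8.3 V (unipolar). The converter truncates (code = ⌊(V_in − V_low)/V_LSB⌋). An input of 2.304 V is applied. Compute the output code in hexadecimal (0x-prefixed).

code 0x2388 (decimal 9096)

Full-scale span = 8.3 V; LSB = 8.3/2^15 = 253.30 µV.
(2.304 − 0) / 0.000253296 = 9096.081 LSBs.
Floor → code 9096.
In hexadecimal (0x-prefixed): 0x2388.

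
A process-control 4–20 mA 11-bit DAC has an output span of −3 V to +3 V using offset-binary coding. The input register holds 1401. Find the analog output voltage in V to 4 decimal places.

LSB = 6 V / 2^11 = 2.930 mV.
V_out = (−3) + 1401 × 0.00292969 V = 1.10449 V.

1.1045 V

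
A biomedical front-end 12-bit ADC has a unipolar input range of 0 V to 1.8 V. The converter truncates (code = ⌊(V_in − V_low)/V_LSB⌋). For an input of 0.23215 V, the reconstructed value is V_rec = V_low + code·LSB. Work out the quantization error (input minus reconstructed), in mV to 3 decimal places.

0.119 mV

LSB = 1.8/2^12 = 439.45 µV.
(0.23215 − 0)/0.000439453 = 528.2702; ⌊·⌋ gives code 528.
Code 528 maps back to 0 + 528×0.000439453 V = 0.23203125 V.
V_in − V_rec = 0.00011875 V = 0.119 mV.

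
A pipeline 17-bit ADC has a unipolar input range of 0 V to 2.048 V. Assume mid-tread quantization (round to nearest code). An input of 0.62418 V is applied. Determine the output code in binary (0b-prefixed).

code 0b1001110000001100 (decimal 39948)

LSB = 2.048 V / 131072 = 15.62 µV.
(0.62418 − 0) / 1.5625e-05 = 39947.520 LSBs.
Round → code 39948.
In binary (0b-prefixed): 0b1001110000001100.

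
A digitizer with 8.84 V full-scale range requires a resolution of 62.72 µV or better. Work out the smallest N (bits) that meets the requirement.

Number of steps required ≥ 8.84 V / 62.72 µV = 140943.88.
Need 2^N ≥ 140943.88; 2^17 = 131072, 2^18 = 262144.
Minimum N = 18.

18 bits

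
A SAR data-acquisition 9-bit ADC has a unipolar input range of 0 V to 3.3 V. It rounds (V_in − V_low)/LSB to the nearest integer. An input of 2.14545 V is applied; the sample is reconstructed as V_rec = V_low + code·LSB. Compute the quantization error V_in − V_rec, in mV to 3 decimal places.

-0.839 mV

Step size: 3.3 V ÷ 2^9 = 6.445 mV.
Scaled input = 332.8698 LSBs, so code = 333.
Reconstructed: 2.1462891 V.
Difference: -0.000839062 V → -0.839 mV.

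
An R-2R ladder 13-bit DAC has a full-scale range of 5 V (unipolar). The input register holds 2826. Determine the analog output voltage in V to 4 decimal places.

1.7249 V

LSB = 5 V / 2^13 = 0.610 mV.
V_out = 0 + 2826 × 0.000610352 V = 1.72485 V.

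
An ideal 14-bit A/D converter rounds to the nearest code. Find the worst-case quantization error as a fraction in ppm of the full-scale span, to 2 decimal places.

30.52 ppm

Rounding → worst-case error = ½ LSB = V_FS/2^15, so 1e+06/32768 = 30.5176 ppm of full scale.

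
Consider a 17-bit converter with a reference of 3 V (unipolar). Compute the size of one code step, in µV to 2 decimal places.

22.89 µV

Full-scale span = 3 V.
LSB = 3 / 2^17 = 3 / 131072 = 2.28882e-05 V = 22.89 µV.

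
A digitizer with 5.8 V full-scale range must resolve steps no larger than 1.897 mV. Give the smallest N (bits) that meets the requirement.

Number of steps required ≥ 5.8 V / 1.897 mV = 3057.46.
Need 2^N ≥ 3057.46; 2^11 = 2048, 2^12 = 4096.
Minimum N = 12.

12 bits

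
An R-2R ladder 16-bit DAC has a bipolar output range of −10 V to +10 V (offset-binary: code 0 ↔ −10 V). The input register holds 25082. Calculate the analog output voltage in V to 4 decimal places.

-2.3456 V

LSB = 20 V / 2^16 = 305.18 µV.
V_out = (−10) + 25082 × 0.000305176 V = -2.34558 V.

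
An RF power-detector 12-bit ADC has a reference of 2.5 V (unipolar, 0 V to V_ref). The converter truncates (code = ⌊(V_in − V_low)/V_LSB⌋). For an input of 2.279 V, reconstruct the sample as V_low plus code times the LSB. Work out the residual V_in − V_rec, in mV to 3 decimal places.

0.558 mV

One LSB is 2.5 V / 4096 = 0.610 mV.
(V_in − V_low)/LSB = (2.279 − 0)/0.000610352 = 3733.9136 → code 3733 (floor).
Code 3733 maps back to 0 + 3733×0.000610352 V = 2.2784424 V.
Difference: 0.000557617 V → 0.558 mV.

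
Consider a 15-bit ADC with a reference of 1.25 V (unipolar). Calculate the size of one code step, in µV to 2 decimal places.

Full-scale span = 1.25 V.
LSB = 1.25 / 2^15 = 1.25 / 32768 = 3.8147e-05 V = 38.15 µV.

38.15 µV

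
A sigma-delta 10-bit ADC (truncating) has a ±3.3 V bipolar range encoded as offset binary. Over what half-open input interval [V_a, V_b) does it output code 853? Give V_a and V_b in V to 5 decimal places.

[2.19785 V, 2.20430 V)

LSB = 6.6/2^10 = 6.445 mV.
V_a = V_low + 853·LSB = 2.19785 V; V_b = V_low + 854·LSB = 2.2043 V.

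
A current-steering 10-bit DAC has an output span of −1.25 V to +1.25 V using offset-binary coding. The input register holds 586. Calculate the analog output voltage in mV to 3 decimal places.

180.664 mV

LSB = 2.5 V / 2^10 = 2.441 mV.
V_out = (−1.25) + 586 × 0.00244141 V = 0.180664 V.
= 180.664 mV.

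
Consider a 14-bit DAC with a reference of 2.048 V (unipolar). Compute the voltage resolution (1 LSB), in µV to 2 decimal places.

Full-scale span = 2.048 V.
LSB = 2.048 / 2^14 = 2.048 / 16384 = 0.000125 V = 125.00 µV.

125.00 µV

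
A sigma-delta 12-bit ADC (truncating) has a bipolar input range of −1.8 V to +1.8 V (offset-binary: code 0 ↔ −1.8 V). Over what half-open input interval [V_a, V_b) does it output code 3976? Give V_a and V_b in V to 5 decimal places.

[1.69453 V, 1.69541 V)

LSB = 3.6/2^12 = 0.879 mV.
V_a = V_low + 3976·LSB = 1.69453 V; V_b = V_low + 3977·LSB = 1.69541 V.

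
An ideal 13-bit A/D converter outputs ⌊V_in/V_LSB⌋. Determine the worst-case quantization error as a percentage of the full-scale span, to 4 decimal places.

0.0122 %

Truncating → worst-case error = 1 LSB = V_FS/2^13, so 100/8192 = 0.012207 % of full scale.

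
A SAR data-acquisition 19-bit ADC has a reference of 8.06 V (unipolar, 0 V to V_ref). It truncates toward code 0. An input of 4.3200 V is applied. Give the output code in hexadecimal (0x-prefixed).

code 0x449AF (decimal 281007)

Full-scale span = 8.06 V; LSB = 8.06/2^19 = 15.37 µV.
Input sits at 281007.960 steps above V_low.
So the output code is 281007.
In hexadecimal (0x-prefixed): 0x449AF.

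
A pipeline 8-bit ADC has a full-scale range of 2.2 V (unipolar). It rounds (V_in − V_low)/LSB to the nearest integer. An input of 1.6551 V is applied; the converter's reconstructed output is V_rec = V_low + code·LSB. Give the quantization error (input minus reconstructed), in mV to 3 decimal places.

LSB = 2.2/2^8 = 8.594 mV.
(V_in − V_low)/LSB = (1.6551 − 0)/0.00859375 = 192.5935 → code 193 (round).
Reconstructed: 1.6585938 V.
V_in − V_rec = -0.00349375 V = -3.494 mV.

-3.494 mV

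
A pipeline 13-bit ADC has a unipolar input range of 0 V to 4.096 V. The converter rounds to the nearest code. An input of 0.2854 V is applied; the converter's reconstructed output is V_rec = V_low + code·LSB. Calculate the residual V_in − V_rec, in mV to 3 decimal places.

-0.100 mV

LSB = 4.096/2^13 = 0.500 mV.
(0.2854 − 0)/0.0005 = 570.8000; round gives code 571.
V_rec = 0 + 571·0.0005 = 0.2855 V.
Difference: -0.0001 V → -0.100 mV.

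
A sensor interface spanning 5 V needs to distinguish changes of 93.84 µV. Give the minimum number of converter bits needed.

16 bits

Number of steps required ≥ 5 V / 93.84 µV = 53282.18.
Need 2^N ≥ 53282.18; 2^15 = 32768, 2^16 = 65536.
Minimum N = 16.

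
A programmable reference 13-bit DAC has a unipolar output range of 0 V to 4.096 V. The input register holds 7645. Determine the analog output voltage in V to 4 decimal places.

LSB = 4.096 V / 2^13 = 0.500 mV.
V_out = 0 + 7645 × 0.0005 V = 3.8225 V.

3.8225 V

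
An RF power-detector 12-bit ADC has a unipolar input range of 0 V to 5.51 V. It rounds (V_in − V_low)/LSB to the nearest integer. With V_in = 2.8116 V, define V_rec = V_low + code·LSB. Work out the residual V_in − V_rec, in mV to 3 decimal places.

Step size: 5.51 V ÷ 2^12 = 1.345 mV.
(V_in − V_low)/LSB = (2.8116 − 0)/0.00134521 = 2090.0751 → code 2090 (round).
V_rec = 0 + 2090·0.00134521 = 2.811499 V.
V_in − V_rec = 0.000100977 V = 0.101 mV.

0.101 mV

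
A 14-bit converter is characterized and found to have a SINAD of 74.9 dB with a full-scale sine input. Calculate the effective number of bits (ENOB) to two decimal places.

ENOB = (SINAD − 1.76) / 6.02 = (74.9 − 1.76)/6.02 = 12.150.

12.15 bits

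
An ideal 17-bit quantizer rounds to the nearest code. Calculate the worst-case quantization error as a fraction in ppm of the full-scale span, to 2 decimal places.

Rounding → worst-case error = ½ LSB = V_FS/2^18, so 1e+06/262144 = 3.8147 ppm of full scale.

3.81 ppm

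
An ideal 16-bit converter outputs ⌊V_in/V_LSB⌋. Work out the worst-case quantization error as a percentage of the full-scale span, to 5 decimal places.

0.00153 %

Truncating → worst-case error = 1 LSB = V_FS/2^16, so 100/65536 = 0.00152588 % of full scale.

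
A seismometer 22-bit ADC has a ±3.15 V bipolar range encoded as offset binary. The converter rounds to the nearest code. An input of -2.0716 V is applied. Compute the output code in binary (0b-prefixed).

Full-scale span = 6.3 V; LSB = 6.3/2^22 = 1.50 µV.
(V_in − V_low)/LSB = (-2.0716 − (−3.15)) / 1.50204e-06 = 717958.323.
round(717958.323) = 717958.
In binary (0b-prefixed): 0b10101111010010000110.

code 0b10101111010010000110 (decimal 717958)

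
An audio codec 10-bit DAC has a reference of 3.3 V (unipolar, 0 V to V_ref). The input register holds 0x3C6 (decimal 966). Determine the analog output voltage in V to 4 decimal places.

3.1131 V

LSB = 3.3 V / 2^10 = 3.223 mV.
Code 0x3C6 = 966 decimal.
V_out = 0 + 966 × 0.00322266 V = 3.11309 V.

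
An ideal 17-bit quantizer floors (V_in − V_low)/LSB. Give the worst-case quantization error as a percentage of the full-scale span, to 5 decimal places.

Truncating → worst-case error = 1 LSB = V_FS/2^17, so 100/131072 = 0.000762939 % of full scale.

0.00076 %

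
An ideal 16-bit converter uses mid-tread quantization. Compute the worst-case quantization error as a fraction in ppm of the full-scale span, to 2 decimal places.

Rounding → worst-case error = ½ LSB = V_FS/2^17, so 1e+06/131072 = 7.62939 ppm of full scale.

7.63 ppm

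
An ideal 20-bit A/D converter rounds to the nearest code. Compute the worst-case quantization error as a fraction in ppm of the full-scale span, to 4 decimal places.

Rounding → worst-case error = ½ LSB = V_FS/2^21, so 1e+06/2097152 = 0.476837 ppm of full scale.

0.4768 ppm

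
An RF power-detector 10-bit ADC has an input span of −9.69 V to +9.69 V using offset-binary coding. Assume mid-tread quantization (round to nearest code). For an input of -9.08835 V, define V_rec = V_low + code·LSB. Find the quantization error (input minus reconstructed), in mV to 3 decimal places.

-3.975 mV

LSB = 19.38/2^10 = 18.926 mV.
(-9.08835 − (−9.69))/0.0189258 = 31.7900; round gives code 32.
V_rec = (−9.69) + 32·0.0189258 = -9.084375 V.
V_in − V_rec = -0.003975 V = -3.975 mV.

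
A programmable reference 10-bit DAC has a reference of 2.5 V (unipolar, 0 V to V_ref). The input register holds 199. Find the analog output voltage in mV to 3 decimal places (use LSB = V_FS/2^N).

LSB = 2.5 V / 2^10 = 2.441 mV.
V_out = 0 + 199 × 0.00244141 V = 0.48584 V.
= 485.840 mV.

485.840 mV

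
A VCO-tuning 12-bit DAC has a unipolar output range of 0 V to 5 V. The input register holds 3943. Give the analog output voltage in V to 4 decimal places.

4.8132 V

LSB = 5 V / 2^12 = 1.221 mV.
V_out = 0 + 3943 × 0.0012207 V = 4.81323 V.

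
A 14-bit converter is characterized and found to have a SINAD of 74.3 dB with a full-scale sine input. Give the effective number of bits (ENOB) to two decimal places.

ENOB = (SINAD − 1.76) / 6.02 = (74.3 − 1.76)/6.02 = 12.050.

12.05 bits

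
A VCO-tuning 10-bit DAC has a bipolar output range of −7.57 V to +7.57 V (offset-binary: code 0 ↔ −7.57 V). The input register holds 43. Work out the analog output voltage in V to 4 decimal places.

-6.9342 V

LSB = 15.14 V / 2^10 = 14.785 mV.
V_out = (−7.57) + 43 × 0.0147852 V = -6.93424 V.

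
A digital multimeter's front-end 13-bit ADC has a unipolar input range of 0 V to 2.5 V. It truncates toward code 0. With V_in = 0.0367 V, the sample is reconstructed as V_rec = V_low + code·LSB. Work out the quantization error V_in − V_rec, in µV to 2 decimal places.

78.91 µV

LSB = 2.5/2^13 = 305.18 µV.
Scaled input = 120.2586 LSBs, so code = 120.
Reconstructed: 0.036621094 V.
V_in − V_rec = 7.89062e-05 V = 78.91 µV.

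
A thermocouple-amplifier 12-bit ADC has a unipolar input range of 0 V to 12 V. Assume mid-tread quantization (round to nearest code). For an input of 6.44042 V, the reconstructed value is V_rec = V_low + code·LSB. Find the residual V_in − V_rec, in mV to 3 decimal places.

One LSB is 12 V / 4096 = 2.930 mV.
(V_in − V_low)/LSB = (6.44042 − 0)/0.00292969 = 2198.3300 → code 2198 (round).
Code 2198 maps back to 0 + 2198×0.00292969 V = 6.4394531 V.
Difference: 0.000966875 V → 0.967 mV.

0.967 mV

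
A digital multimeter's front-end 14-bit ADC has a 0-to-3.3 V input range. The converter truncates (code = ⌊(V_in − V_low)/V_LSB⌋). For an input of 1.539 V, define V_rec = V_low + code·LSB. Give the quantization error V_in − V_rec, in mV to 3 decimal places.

Step size: 3.3 V ÷ 2^14 = 201.42 µV.
(1.539 − 0)/0.000201416 = 7640.9018; ⌊·⌋ gives code 7640.
Code 7640 maps back to 0 + 7640×0.000201416 V = 1.5388184 V.
Difference: 0.000181641 V → 0.182 mV.

0.182 mV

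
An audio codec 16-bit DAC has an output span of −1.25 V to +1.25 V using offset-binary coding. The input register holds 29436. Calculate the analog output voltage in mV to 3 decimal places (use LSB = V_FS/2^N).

-127.106 mV

LSB = 2.5 V / 2^16 = 38.15 µV.
V_out = (−1.25) + 29436 × 3.8147e-05 V = -0.127106 V.
= -127.106 mV.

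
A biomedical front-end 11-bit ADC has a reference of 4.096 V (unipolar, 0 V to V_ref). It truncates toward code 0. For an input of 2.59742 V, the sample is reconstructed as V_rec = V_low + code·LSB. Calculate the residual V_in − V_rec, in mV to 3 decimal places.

1.420 mV

LSB = 4.096/2^11 = 2.000 mV.
(V_in − V_low)/LSB = (2.59742 − 0)/0.002 = 1298.7100 → code 1298 (floor).
V_rec = 0 + 1298·0.002 = 2.596 V.
Error = 2.59742 − 2.596 = 0.00142 V = 1.420 mV.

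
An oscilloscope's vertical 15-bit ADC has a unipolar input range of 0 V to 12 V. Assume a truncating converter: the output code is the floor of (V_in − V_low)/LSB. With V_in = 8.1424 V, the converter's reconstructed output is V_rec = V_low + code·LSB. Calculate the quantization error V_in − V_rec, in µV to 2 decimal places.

LSB = 12/2^15 = 366.21 µV.
(8.1424 − 0)/0.000366211 = 22234.1803; ⌊·⌋ gives code 22234.
V_rec = 0 + 22234·0.000366211 = 8.142334 V.
Error = 8.1424 − 8.142334 = 6.60156e-05 V = 66.02 µV.

66.02 µV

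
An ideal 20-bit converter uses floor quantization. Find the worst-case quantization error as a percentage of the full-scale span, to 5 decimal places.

0.00010 %

Truncating → worst-case error = 1 LSB = V_FS/2^20, so 100/1048576 = 9.53674e-05 % of full scale.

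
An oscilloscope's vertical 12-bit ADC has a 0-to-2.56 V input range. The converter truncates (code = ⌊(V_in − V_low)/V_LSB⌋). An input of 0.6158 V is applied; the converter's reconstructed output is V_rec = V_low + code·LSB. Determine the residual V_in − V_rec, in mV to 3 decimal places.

0.175 mV

One LSB is 2.56 V / 4096 = 0.625 mV.
(0.6158 − 0)/0.000625 = 985.2800; ⌊·⌋ gives code 985.
V_rec = 0 + 985·0.000625 = 0.615625 V.
Error = 0.6158 − 0.615625 = 0.000175 V = 0.175 mV.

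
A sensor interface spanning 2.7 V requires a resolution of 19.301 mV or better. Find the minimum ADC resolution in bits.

Number of steps required ≥ 2.7 V / 19.301 mV = 139.89.
Need 2^N ≥ 139.89; 2^7 = 128, 2^8 = 256.
Minimum N = 8.

8 bits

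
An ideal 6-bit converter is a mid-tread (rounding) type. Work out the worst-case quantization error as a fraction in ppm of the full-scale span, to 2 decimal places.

Rounding → worst-case error = ½ LSB = V_FS/2^7, so 1e+06/128 = 7812.5 ppm of full scale.

7812.50 ppm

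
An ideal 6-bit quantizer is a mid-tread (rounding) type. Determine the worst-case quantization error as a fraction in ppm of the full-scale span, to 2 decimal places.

7812.50 ppm

Rounding → worst-case error = ½ LSB = V_FS/2^7, so 1e+06/128 = 7812.5 ppm of full scale.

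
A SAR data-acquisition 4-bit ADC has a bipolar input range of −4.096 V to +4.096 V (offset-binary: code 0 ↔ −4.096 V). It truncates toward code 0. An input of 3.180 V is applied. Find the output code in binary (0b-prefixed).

LSB = 8.192 V / 16 = 0.5120 V.
(3.180 − (−4.096)) / 0.512 = 14.211 LSBs.
So the output code is 14.
In binary (0b-prefixed): 0b1110.

code 0b1110 (decimal 14)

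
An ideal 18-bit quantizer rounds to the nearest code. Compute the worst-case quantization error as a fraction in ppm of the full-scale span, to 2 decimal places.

Rounding → worst-case error = ½ LSB = V_FS/2^19, so 1e+06/524288 = 1.90735 ppm of full scale.

1.91 ppm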